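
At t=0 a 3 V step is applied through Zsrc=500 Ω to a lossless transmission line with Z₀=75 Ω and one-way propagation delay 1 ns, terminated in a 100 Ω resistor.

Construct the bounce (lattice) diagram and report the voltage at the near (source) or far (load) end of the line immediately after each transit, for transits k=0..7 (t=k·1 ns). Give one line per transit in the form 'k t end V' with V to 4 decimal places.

Γ_L=0.142857, Γ_S=0.739130; launch V₁=3·75/575=0.391304
k=0 src: V=0.3913
k=1 load: inc=0.391304, refl=0.391304·0.142857=0.0559; V=0.000000+0.391304+0.055901=0.4472
k=2 src: inc=0.055901, refl=0.055901·0.739130=0.0413; V=0.391304+0.055901+0.041318=0.4885
k=3 load: inc=0.041318, refl=0.041318·0.142857=0.0059; V=0.447205+0.041318+0.005903=0.4944
k=4 src: inc=0.005903, refl=0.005903·0.739130=0.0044; V=0.488523+0.005903+0.004363=0.4988
k=5 load: inc=0.004363, refl=0.004363·0.142857=0.0006; V=0.494425+0.004363+0.000623=0.4994
k=6 src: inc=0.000623, refl=0.000623·0.739130=0.0005; V=0.498788+0.000623+0.000461=0.4999
k=7 load: inc=0.000461, refl=0.000461·0.142857=0.0001; V=0.499411+0.000461+0.000066=0.4999

0 0 source 0.3913
1 1 load 0.4472
2 2 source 0.4885
3 3 load 0.4944
4 4 source 0.4988
5 5 load 0.4994
6 6 source 0.4999
7 7 load 0.4999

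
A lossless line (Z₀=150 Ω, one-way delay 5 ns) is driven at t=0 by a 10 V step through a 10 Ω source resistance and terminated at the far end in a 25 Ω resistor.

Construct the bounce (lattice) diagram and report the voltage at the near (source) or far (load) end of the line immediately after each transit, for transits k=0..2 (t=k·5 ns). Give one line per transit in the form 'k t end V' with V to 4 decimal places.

0 0 source 9.3750
1 5 load 2.6786
2 10 source 8.5379

Γ_L=-0.714286, Γ_S=-0.875000; launch V₁=10·150/160=9.375000
k=0 src: V=9.3750
k=1 load: inc=9.375000, refl=9.375000·-0.714286=-6.6964; V=0.000000+9.375000+-6.696429=2.6786
k=2 src: inc=-6.696429, refl=-6.696429·-0.875000=5.8594; V=9.375000+-6.696429+5.859375=8.5379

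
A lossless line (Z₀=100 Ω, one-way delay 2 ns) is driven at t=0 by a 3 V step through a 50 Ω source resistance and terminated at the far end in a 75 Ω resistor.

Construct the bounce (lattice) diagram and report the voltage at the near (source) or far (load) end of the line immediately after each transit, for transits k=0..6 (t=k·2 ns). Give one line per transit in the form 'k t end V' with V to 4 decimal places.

Γ_L=-0.142857, Γ_S=-0.333333; launch V₁=3·100/150=2.000000
k=0 src: V=2.0000
k=1 load: inc=2.000000, refl=2.000000·-0.142857=-0.2857; V=0.000000+2.000000+-0.285714=1.7143
k=2 src: inc=-0.285714, refl=-0.285714·-0.333333=0.0952; V=2.000000+-0.285714+0.095238=1.8095
k=3 load: inc=0.095238, refl=0.095238·-0.142857=-0.0136; V=1.714286+0.095238+-0.013605=1.7959
k=4 src: inc=-0.013605, refl=-0.013605·-0.333333=0.0045; V=1.809524+-0.013605+0.004535=1.8005
k=5 load: inc=0.004535, refl=0.004535·-0.142857=-0.0006; V=1.795918+0.004535+-0.000648=1.7998
k=6 src: inc=-0.000648, refl=-0.000648·-0.333333=0.0002; V=1.800454+-0.000648+0.000216=1.8000

0 0 source 2.0000
1 2 load 1.7143
2 4 source 1.8095
3 6 load 1.7959
4 8 source 1.8005
5 10 load 1.7998
6 12 source 1.8000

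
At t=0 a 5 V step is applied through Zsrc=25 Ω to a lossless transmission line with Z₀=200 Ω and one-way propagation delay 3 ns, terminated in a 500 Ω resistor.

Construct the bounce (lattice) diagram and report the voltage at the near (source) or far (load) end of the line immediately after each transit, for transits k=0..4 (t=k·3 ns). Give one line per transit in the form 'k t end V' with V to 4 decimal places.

Γ_L=0.428571, Γ_S=-0.777778; launch V₁=5·200/225=4.444444
k=0 src: V=4.4444
k=1 load: inc=4.444444, refl=4.444444·0.428571=1.9048; V=0.000000+4.444444+1.904762=6.3492
k=2 src: inc=1.904762, refl=1.904762·-0.777778=-1.4815; V=4.444444+1.904762+-1.481481=4.8677
k=3 load: inc=-1.481481, refl=-1.481481·0.428571=-0.6349; V=6.349206+-1.481481+-0.634921=4.2328
k=4 src: inc=-0.634921, refl=-0.634921·-0.777778=0.4938; V=4.867725+-0.634921+0.493827=4.7266

0 0 source 4.4444
1 3 load 6.3492
2 6 source 4.8677
3 9 load 4.2328
4 12 source 4.7266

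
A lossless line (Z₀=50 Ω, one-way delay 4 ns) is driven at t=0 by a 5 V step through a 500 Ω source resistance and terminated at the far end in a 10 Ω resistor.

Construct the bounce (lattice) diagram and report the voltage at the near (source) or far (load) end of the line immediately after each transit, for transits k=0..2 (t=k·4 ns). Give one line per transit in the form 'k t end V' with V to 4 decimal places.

Γ_L=-0.666667, Γ_S=0.818182; launch V₁=5·50/550=0.454545
k=0 src: V=0.4545
k=1 load: inc=0.454545, refl=0.454545·-0.666667=-0.3030; V=0.000000+0.454545+-0.303030=0.1515
k=2 src: inc=-0.303030, refl=-0.303030·0.818182=-0.2479; V=0.454545+-0.303030+-0.247934=-0.0964

0 0 source 0.4545
1 4 load 0.1515
2 8 source -0.0964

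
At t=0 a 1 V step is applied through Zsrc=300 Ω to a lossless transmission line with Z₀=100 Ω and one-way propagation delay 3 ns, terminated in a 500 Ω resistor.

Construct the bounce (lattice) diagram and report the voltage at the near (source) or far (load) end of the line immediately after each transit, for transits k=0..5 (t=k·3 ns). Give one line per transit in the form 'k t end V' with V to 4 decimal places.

Γ_L=0.666667, Γ_S=0.500000; launch V₁=1·100/400=0.250000
k=0 src: V=0.2500
k=1 load: inc=0.250000, refl=0.250000·0.666667=0.1667; V=0.000000+0.250000+0.166667=0.4167
k=2 src: inc=0.166667, refl=0.166667·0.500000=0.0833; V=0.250000+0.166667+0.083333=0.5000
k=3 load: inc=0.083333, refl=0.083333·0.666667=0.0556; V=0.416667+0.083333+0.055556=0.5556
k=4 src: inc=0.055556, refl=0.055556·0.500000=0.0278; V=0.500000+0.055556+0.027778=0.5833
k=5 load: inc=0.027778, refl=0.027778·0.666667=0.0185; V=0.555556+0.027778+0.018519=0.6019

0 0 source 0.2500
1 3 load 0.4167
2 6 source 0.5000
3 9 load 0.5556
4 12 source 0.5833
5 15 load 0.6019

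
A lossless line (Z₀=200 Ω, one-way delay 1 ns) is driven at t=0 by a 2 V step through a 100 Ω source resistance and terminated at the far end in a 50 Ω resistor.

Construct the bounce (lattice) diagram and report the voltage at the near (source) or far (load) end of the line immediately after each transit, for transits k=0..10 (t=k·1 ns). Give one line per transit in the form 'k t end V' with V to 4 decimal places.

0 0 source 1.3333
1 1 load 0.5333
2 2 source 0.8000
3 3 load 0.6400
4 4 source 0.6933
5 5 load 0.6613
6 6 source 0.6720
7 7 load 0.6656
8 8 source 0.6677
9 9 load 0.6665
10 10 source 0.6669

Γ_L=-0.600000, Γ_S=-0.333333; launch V₁=2·200/300=1.333333
k=0 src: V=1.3333
k=1 load: inc=1.333333, refl=1.333333·-0.600000=-0.8000; V=0.000000+1.333333+-0.800000=0.5333
k=2 src: inc=-0.800000, refl=-0.800000·-0.333333=0.2667; V=1.333333+-0.800000+0.266667=0.8000
k=3 load: inc=0.266667, refl=0.266667·-0.600000=-0.1600; V=0.533333+0.266667+-0.160000=0.6400
k=4 src: inc=-0.160000, refl=-0.160000·-0.333333=0.0533; V=0.800000+-0.160000+0.053333=0.6933
k=5 load: inc=0.053333, refl=0.053333·-0.600000=-0.0320; V=0.640000+0.053333+-0.032000=0.6613
k=6 src: inc=-0.032000, refl=-0.032000·-0.333333=0.0107; V=0.693333+-0.032000+0.010667=0.6720
k=7 load: inc=0.010667, refl=0.010667·-0.600000=-0.0064; V=0.661333+0.010667+-0.006400=0.6656
k=8 src: inc=-0.006400, refl=-0.006400·-0.333333=0.0021; V=0.672000+-0.006400+0.002133=0.6677
k=9 load: inc=0.002133, refl=0.002133·-0.600000=-0.0013; V=0.665600+0.002133+-0.001280=0.6665
k=10 src: inc=-0.001280, refl=-0.001280·-0.333333=0.0004; V=0.667733+-0.001280+0.000427=0.6669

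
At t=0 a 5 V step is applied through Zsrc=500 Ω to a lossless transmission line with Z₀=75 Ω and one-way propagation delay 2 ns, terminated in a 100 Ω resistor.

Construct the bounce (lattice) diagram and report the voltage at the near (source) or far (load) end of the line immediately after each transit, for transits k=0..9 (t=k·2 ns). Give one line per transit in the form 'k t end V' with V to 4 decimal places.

Γ_L=0.142857, Γ_S=0.739130; launch V₁=5·75/575=0.652174
k=0 src: V=0.6522
k=1 load: inc=0.652174, refl=0.652174·0.142857=0.0932; V=0.000000+0.652174+0.093168=0.7453
k=2 src: inc=0.093168, refl=0.093168·0.739130=0.0689; V=0.652174+0.093168+0.068863=0.8142
k=3 load: inc=0.068863, refl=0.068863·0.142857=0.0098; V=0.745342+0.068863+0.009838=0.8240
k=4 src: inc=0.009838, refl=0.009838·0.739130=0.0073; V=0.814205+0.009838+0.007271=0.8313
k=5 load: inc=0.007271, refl=0.007271·0.142857=0.0010; V=0.824042+0.007271+0.001039=0.8324
k=6 src: inc=0.001039, refl=0.001039·0.739130=0.0008; V=0.831314+0.001039+0.000768=0.8331
k=7 load: inc=0.000768, refl=0.000768·0.142857=0.0001; V=0.832352+0.000768+0.000110=0.8332
k=8 src: inc=0.000110, refl=0.000110·0.739130=0.0001; V=0.833120+0.000110+0.000081=0.8333
k=9 load: inc=0.000081, refl=0.000081·0.142857=0.0000; V=0.833230+0.000081+0.000012=0.8333

0 0 source 0.6522
1 2 load 0.7453
2 4 source 0.8142
3 6 load 0.8240
4 8 source 0.8313
5 10 load 0.8324
6 12 source 0.8331
7 14 load 0.8332
8 16 source 0.8333
9 18 load 0.8333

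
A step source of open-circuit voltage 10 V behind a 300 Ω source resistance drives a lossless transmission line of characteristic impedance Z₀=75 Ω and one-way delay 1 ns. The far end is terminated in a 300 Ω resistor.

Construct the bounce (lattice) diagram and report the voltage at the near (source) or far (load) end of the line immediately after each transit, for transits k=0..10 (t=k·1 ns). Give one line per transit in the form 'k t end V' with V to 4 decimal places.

Γ_L=0.600000, Γ_S=0.600000; launch V₁=10·75/375=2.000000
k=0 src: V=2.0000
k=1 load: inc=2.000000, refl=2.000000·0.600000=1.2000; V=0.000000+2.000000+1.200000=3.2000
k=2 src: inc=1.200000, refl=1.200000·0.600000=0.7200; V=2.000000+1.200000+0.720000=3.9200
k=3 load: inc=0.720000, refl=0.720000·0.600000=0.4320; V=3.200000+0.720000+0.432000=4.3520
k=4 src: inc=0.432000, refl=0.432000·0.600000=0.2592; V=3.920000+0.432000+0.259200=4.6112
k=5 load: inc=0.259200, refl=0.259200·0.600000=0.1555; V=4.352000+0.259200+0.155520=4.7667
k=6 src: inc=0.155520, refl=0.155520·0.600000=0.0933; V=4.611200+0.155520+0.093312=4.8600
k=7 load: inc=0.093312, refl=0.093312·0.600000=0.0560; V=4.766720+0.093312+0.055987=4.9160
k=8 src: inc=0.055987, refl=0.055987·0.600000=0.0336; V=4.860032+0.055987+0.033592=4.9496
k=9 load: inc=0.033592, refl=0.033592·0.600000=0.0202; V=4.916019+0.033592+0.020155=4.9698
k=10 src: inc=0.020155, refl=0.020155·0.600000=0.0121; V=4.949612+0.020155+0.012093=4.9819

0 0 source 2.0000
1 1 load 3.2000
2 2 source 3.9200
3 3 load 4.3520
4 4 source 4.6112
5 5 load 4.7667
6 6 source 4.8600
7 7 load 4.9160
8 8 source 4.9496
9 9 load 4.9698
10 10 source 4.9819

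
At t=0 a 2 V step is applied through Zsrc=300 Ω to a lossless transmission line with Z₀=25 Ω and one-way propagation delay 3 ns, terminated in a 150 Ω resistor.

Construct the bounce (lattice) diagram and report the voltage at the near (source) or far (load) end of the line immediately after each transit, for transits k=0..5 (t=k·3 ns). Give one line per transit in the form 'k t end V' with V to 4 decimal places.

0 0 source 0.1538
1 3 load 0.2637
2 6 source 0.3567
3 9 load 0.4231
4 12 source 0.4793
5 15 load 0.5195

Γ_L=0.714286, Γ_S=0.846154; launch V₁=2·25/325=0.153846
k=0 src: V=0.1538
k=1 load: inc=0.153846, refl=0.153846·0.714286=0.1099; V=0.000000+0.153846+0.109890=0.2637
k=2 src: inc=0.109890, refl=0.109890·0.846154=0.0930; V=0.153846+0.109890+0.092984=0.3567
k=3 load: inc=0.092984, refl=0.092984·0.714286=0.0664; V=0.263736+0.092984+0.066417=0.4231
k=4 src: inc=0.066417, refl=0.066417·0.846154=0.0562; V=0.356720+0.066417+0.056199=0.4793
k=5 load: inc=0.056199, refl=0.056199·0.714286=0.0401; V=0.423137+0.056199+0.040142=0.5195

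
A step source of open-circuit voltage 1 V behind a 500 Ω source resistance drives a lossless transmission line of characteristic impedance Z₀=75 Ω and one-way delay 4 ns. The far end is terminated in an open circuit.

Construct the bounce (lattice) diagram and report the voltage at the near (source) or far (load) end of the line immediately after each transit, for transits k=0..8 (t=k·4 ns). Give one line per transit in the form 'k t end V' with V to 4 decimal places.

0 0 source 0.1304
1 4 load 0.2609
2 8 source 0.3573
3 12 load 0.4537
4 16 source 0.5249
5 20 load 0.5962
6 24 source 0.6489
7 28 load 0.7015
8 32 source 0.7405

Γ_L=1.000000, Γ_S=0.739130; launch V₁=1·75/575=0.130435
k=0 src: V=0.1304
k=1 load: inc=0.130435, refl=0.130435·1.000000=0.1304; V=0.000000+0.130435+0.130435=0.2609
k=2 src: inc=0.130435, refl=0.130435·0.739130=0.0964; V=0.130435+0.130435+0.096408=0.3573
k=3 load: inc=0.096408, refl=0.096408·1.000000=0.0964; V=0.260870+0.096408+0.096408=0.4537
k=4 src: inc=0.096408, refl=0.096408·0.739130=0.0713; V=0.357278+0.096408+0.071258=0.5249
k=5 load: inc=0.071258, refl=0.071258·1.000000=0.0713; V=0.453686+0.071258+0.071258=0.5962
k=6 src: inc=0.071258, refl=0.071258·0.739130=0.0527; V=0.524945+0.071258+0.052669=0.6489
k=7 load: inc=0.052669, refl=0.052669·1.000000=0.0527; V=0.596203+0.052669+0.052669=0.7015
k=8 src: inc=0.052669, refl=0.052669·0.739130=0.0389; V=0.648872+0.052669+0.038929=0.7405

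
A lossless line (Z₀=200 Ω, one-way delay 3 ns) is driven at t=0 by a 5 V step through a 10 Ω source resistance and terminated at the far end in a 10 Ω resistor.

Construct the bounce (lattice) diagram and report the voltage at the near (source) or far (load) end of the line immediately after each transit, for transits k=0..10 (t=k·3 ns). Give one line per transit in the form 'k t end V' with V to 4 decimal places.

0 0 source 4.7619
1 3 load 0.4535
2 6 source 4.3516
3 9 load 0.8248
4 12 source 4.0157
5 15 load 1.1287
6 18 source 3.7407
7 21 load 1.3774
8 24 source 3.5157
9 27 load 1.5811
10 30 source 3.3314

Γ_L=-0.904762, Γ_S=-0.904762; launch V₁=5·200/210=4.761905
k=0 src: V=4.7619
k=1 load: inc=4.761905, refl=4.761905·-0.904762=-4.3084; V=0.000000+4.761905+-4.308390=0.4535
k=2 src: inc=-4.308390, refl=-4.308390·-0.904762=3.8981; V=4.761905+-4.308390+3.898067=4.3516
k=3 load: inc=3.898067, refl=3.898067·-0.904762=-3.5268; V=0.453515+3.898067+-3.526823=0.8248
k=4 src: inc=-3.526823, refl=-3.526823·-0.904762=3.1909; V=4.351582+-3.526823+3.190935=4.0157
k=5 load: inc=3.190935, refl=3.190935·-0.904762=-2.8870; V=0.824759+3.190935+-2.887036=1.1287
k=6 src: inc=-2.887036, refl=-2.887036·-0.904762=2.6121; V=4.015694+-2.887036+2.612080=3.7407
k=7 load: inc=2.612080, refl=2.612080·-0.904762=-2.3633; V=1.128658+2.612080+-2.363311=1.3774
k=8 src: inc=-2.363311, refl=-2.363311·-0.904762=2.1382; V=3.740738+-2.363311+2.138234=3.5157
k=9 load: inc=2.138234, refl=2.138234·-0.904762=-1.9346; V=1.377427+2.138234+-1.934592=1.5811
k=10 src: inc=-1.934592, refl=-1.934592·-0.904762=1.7503; V=3.515661+-1.934592+1.750345=3.3314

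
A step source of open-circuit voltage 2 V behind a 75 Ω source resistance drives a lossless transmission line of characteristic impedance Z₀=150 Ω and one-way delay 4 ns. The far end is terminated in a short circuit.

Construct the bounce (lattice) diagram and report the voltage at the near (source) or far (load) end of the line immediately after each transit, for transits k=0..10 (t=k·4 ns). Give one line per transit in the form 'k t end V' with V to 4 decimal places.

0 0 source 1.3333
1 4 load 0.0000
2 8 source 0.4444
3 12 load 0.0000
4 16 source 0.1481
5 20 load 0.0000
6 24 source 0.0494
7 28 load 0.0000
8 32 source 0.0165
9 36 load 0.0000
10 40 source 0.0055

Γ_L=-1.000000, Γ_S=-0.333333; launch V₁=2·150/225=1.333333
k=0 src: V=1.3333
k=1 load: inc=1.333333, refl=1.333333·-1.000000=-1.3333; V=0.000000+1.333333+-1.333333=0.0000
k=2 src: inc=-1.333333, refl=-1.333333·-0.333333=0.4444; V=1.333333+-1.333333+0.444444=0.4444
k=3 load: inc=0.444444, refl=0.444444·-1.000000=-0.4444; V=0.000000+0.444444+-0.444444=0.0000
k=4 src: inc=-0.444444, refl=-0.444444·-0.333333=0.1481; V=0.444444+-0.444444+0.148148=0.1481
k=5 load: inc=0.148148, refl=0.148148·-1.000000=-0.1481; V=0.000000+0.148148+-0.148148=0.0000
k=6 src: inc=-0.148148, refl=-0.148148·-0.333333=0.0494; V=0.148148+-0.148148+0.049383=0.0494
k=7 load: inc=0.049383, refl=0.049383·-1.000000=-0.0494; V=0.000000+0.049383+-0.049383=0.0000
k=8 src: inc=-0.049383, refl=-0.049383·-0.333333=0.0165; V=0.049383+-0.049383+0.016461=0.0165
k=9 load: inc=0.016461, refl=0.016461·-1.000000=-0.0165; V=0.000000+0.016461+-0.016461=0.0000
k=10 src: inc=-0.016461, refl=-0.016461·-0.333333=0.0055; V=0.016461+-0.016461+0.005487=0.0055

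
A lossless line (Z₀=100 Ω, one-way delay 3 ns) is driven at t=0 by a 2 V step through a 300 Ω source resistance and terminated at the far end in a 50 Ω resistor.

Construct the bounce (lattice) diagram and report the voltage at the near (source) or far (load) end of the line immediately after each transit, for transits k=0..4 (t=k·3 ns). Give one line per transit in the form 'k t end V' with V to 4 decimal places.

0 0 source 0.5000
1 3 load 0.3333
2 6 source 0.2500
3 9 load 0.2778
4 12 source 0.2917

Γ_L=-0.333333, Γ_S=0.500000; launch V₁=2·100/400=0.500000
k=0 src: V=0.5000
k=1 load: inc=0.500000, refl=0.500000·-0.333333=-0.1667; V=0.000000+0.500000+-0.166667=0.3333
k=2 src: inc=-0.166667, refl=-0.166667·0.500000=-0.0833; V=0.500000+-0.166667+-0.083333=0.2500
k=3 load: inc=-0.083333, refl=-0.083333·-0.333333=0.0278; V=0.333333+-0.083333+0.027778=0.2778
k=4 src: inc=0.027778, refl=0.027778·0.500000=0.0139; V=0.250000+0.027778+0.013889=0.2917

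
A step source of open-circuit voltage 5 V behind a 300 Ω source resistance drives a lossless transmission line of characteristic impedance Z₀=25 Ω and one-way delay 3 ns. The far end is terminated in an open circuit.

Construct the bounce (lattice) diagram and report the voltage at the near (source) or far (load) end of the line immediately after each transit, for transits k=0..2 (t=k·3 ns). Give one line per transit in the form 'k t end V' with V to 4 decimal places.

0 0 source 0.3846
1 3 load 0.7692
2 6 source 1.0947

Γ_L=1.000000, Γ_S=0.846154; launch V₁=5·25/325=0.384615
k=0 src: V=0.3846
k=1 load: inc=0.384615, refl=0.384615·1.000000=0.3846; V=0.000000+0.384615+0.384615=0.7692
k=2 src: inc=0.384615, refl=0.384615·0.846154=0.3254; V=0.384615+0.384615+0.325444=1.0947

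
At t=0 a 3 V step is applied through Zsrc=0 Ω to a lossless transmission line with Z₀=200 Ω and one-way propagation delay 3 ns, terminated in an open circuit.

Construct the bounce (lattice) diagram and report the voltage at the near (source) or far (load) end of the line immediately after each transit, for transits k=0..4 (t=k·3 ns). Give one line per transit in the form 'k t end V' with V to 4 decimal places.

Γ_L=1.000000, Γ_S=-1.000000; launch V₁=3·200/200=3.000000
k=0 src: V=3.0000
k=1 load: inc=3.000000, refl=3.000000·1.000000=3.0000; V=0.000000+3.000000+3.000000=6.0000
k=2 src: inc=3.000000, refl=3.000000·-1.000000=-3.0000; V=3.000000+3.000000+-3.000000=3.0000
k=3 load: inc=-3.000000, refl=-3.000000·1.000000=-3.0000; V=6.000000+-3.000000+-3.000000=0.0000
k=4 src: inc=-3.000000, refl=-3.000000·-1.000000=3.0000; V=3.000000+-3.000000+3.000000=3.0000

0 0 source 3.0000
1 3 load 6.0000
2 6 source 3.0000
3 9 load 0.0000
4 12 source 3.0000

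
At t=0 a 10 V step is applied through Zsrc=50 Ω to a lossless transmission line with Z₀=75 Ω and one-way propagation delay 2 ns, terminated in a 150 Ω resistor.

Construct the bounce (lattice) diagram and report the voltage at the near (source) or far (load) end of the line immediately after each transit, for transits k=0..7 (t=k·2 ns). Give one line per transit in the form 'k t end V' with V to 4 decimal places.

0 0 source 6.0000
1 2 load 8.0000
2 4 source 7.6000
3 6 load 7.4667
4 8 source 7.4933
5 10 load 7.5022
6 12 source 7.5004
7 14 load 7.4999

Γ_L=0.333333, Γ_S=-0.200000; launch V₁=10·75/125=6.000000
k=0 src: V=6.0000
k=1 load: inc=6.000000, refl=6.000000·0.333333=2.0000; V=0.000000+6.000000+2.000000=8.0000
k=2 src: inc=2.000000, refl=2.000000·-0.200000=-0.4000; V=6.000000+2.000000+-0.400000=7.6000
k=3 load: inc=-0.400000, refl=-0.400000·0.333333=-0.1333; V=8.000000+-0.400000+-0.133333=7.4667
k=4 src: inc=-0.133333, refl=-0.133333·-0.200000=0.0267; V=7.600000+-0.133333+0.026667=7.4933
k=5 load: inc=0.026667, refl=0.026667·0.333333=0.0089; V=7.466667+0.026667+0.008889=7.5022
k=6 src: inc=0.008889, refl=0.008889·-0.200000=-0.0018; V=7.493333+0.008889+-0.001778=7.5004
k=7 load: inc=-0.001778, refl=-0.001778·0.333333=-0.0006; V=7.502222+-0.001778+-0.000593=7.4999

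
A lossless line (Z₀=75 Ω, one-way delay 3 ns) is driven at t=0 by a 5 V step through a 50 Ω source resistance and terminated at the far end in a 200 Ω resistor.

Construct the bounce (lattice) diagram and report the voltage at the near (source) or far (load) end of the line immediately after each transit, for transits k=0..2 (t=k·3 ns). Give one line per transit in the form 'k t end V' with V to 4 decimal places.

0 0 source 3.0000
1 3 load 4.3636
2 6 source 4.0909

Γ_L=0.454545, Γ_S=-0.200000; launch V₁=5·75/125=3.000000
k=0 src: V=3.0000
k=1 load: inc=3.000000, refl=3.000000·0.454545=1.3636; V=0.000000+3.000000+1.363636=4.3636
k=2 src: inc=1.363636, refl=1.363636·-0.200000=-0.2727; V=3.000000+1.363636+-0.272727=4.0909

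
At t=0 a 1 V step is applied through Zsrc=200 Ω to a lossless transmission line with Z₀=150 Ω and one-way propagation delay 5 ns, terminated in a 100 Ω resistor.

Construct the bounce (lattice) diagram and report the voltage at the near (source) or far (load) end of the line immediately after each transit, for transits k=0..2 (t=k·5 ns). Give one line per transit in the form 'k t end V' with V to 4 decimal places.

Γ_L=-0.200000, Γ_S=0.142857; launch V₁=1·150/350=0.428571
k=0 src: V=0.4286
k=1 load: inc=0.428571, refl=0.428571·-0.200000=-0.0857; V=0.000000+0.428571+-0.085714=0.3429
k=2 src: inc=-0.085714, refl=-0.085714·0.142857=-0.0122; V=0.428571+-0.085714+-0.012245=0.3306

0 0 source 0.4286
1 5 load 0.3429
2 10 source 0.3306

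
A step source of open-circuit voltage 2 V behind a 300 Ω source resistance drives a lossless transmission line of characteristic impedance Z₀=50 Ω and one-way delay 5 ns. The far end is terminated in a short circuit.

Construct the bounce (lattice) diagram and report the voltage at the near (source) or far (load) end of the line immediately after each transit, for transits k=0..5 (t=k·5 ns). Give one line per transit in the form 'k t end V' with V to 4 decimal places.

Γ_L=-1.000000, Γ_S=0.714286; launch V₁=2·50/350=0.285714
k=0 src: V=0.2857
k=1 load: inc=0.285714, refl=0.285714·-1.000000=-0.2857; V=0.000000+0.285714+-0.285714=0.0000
k=2 src: inc=-0.285714, refl=-0.285714·0.714286=-0.2041; V=0.285714+-0.285714+-0.204082=-0.2041
k=3 load: inc=-0.204082, refl=-0.204082·-1.000000=0.2041; V=0.000000+-0.204082+0.204082=0.0000
k=4 src: inc=0.204082, refl=0.204082·0.714286=0.1458; V=-0.204082+0.204082+0.145773=0.1458
k=5 load: inc=0.145773, refl=0.145773·-1.000000=-0.1458; V=0.000000+0.145773+-0.145773=0.0000

0 0 source 0.2857
1 5 load 0.0000
2 10 source -0.2041
3 15 load 0.0000
4 20 source 0.1458
5 25 load 0.0000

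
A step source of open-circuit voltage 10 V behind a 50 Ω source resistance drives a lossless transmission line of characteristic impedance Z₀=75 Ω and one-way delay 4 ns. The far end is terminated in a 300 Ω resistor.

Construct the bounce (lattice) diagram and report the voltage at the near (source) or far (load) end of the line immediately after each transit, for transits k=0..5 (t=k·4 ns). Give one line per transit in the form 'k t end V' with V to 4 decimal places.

0 0 source 6.0000
1 4 load 9.6000
2 8 source 8.8800
3 12 load 8.4480
4 16 source 8.5344
5 20 load 8.5862

Γ_L=0.600000, Γ_S=-0.200000; launch V₁=10·75/125=6.000000
k=0 src: V=6.0000
k=1 load: inc=6.000000, refl=6.000000·0.600000=3.6000; V=0.000000+6.000000+3.600000=9.6000
k=2 src: inc=3.600000, refl=3.600000·-0.200000=-0.7200; V=6.000000+3.600000+-0.720000=8.8800
k=3 load: inc=-0.720000, refl=-0.720000·0.600000=-0.4320; V=9.600000+-0.720000+-0.432000=8.4480
k=4 src: inc=-0.432000, refl=-0.432000·-0.200000=0.0864; V=8.880000+-0.432000+0.086400=8.5344
k=5 load: inc=0.086400, refl=0.086400·0.600000=0.0518; V=8.448000+0.086400+0.051840=8.5862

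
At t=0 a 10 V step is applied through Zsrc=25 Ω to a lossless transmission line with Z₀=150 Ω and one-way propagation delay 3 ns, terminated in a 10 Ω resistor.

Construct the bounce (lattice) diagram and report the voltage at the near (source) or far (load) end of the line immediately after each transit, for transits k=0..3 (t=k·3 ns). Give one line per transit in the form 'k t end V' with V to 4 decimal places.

Γ_L=-0.875000, Γ_S=-0.714286; launch V₁=10·150/175=8.571429
k=0 src: V=8.5714
k=1 load: inc=8.571429, refl=8.571429·-0.875000=-7.5000; V=0.000000+8.571429+-7.500000=1.0714
k=2 src: inc=-7.500000, refl=-7.500000·-0.714286=5.3571; V=8.571429+-7.500000+5.357143=6.4286
k=3 load: inc=5.357143, refl=5.357143·-0.875000=-4.6875; V=1.071429+5.357143+-4.687500=1.7411

0 0 source 8.5714
1 3 load 1.0714
2 6 source 6.4286
3 9 load 1.7411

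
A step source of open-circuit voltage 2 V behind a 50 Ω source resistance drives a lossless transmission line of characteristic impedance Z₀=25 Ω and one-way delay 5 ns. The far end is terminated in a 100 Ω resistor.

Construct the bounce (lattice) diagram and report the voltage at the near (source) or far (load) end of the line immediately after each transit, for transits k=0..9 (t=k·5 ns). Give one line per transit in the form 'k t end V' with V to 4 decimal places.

0 0 source 0.6667
1 5 load 1.0667
2 10 source 1.2000
3 15 load 1.2800
4 20 source 1.3067
5 25 load 1.3227
6 30 source 1.3280
7 35 load 1.3312
8 40 source 1.3323
9 45 load 1.3329

Γ_L=0.600000, Γ_S=0.333333; launch V₁=2·25/75=0.666667
k=0 src: V=0.6667
k=1 load: inc=0.666667, refl=0.666667·0.600000=0.4000; V=0.000000+0.666667+0.400000=1.0667
k=2 src: inc=0.400000, refl=0.400000·0.333333=0.1333; V=0.666667+0.400000+0.133333=1.2000
k=3 load: inc=0.133333, refl=0.133333·0.600000=0.0800; V=1.066667+0.133333+0.080000=1.2800
k=4 src: inc=0.080000, refl=0.080000·0.333333=0.0267; V=1.200000+0.080000+0.026667=1.3067
k=5 load: inc=0.026667, refl=0.026667·0.600000=0.0160; V=1.280000+0.026667+0.016000=1.3227
k=6 src: inc=0.016000, refl=0.016000·0.333333=0.0053; V=1.306667+0.016000+0.005333=1.3280
k=7 load: inc=0.005333, refl=0.005333·0.600000=0.0032; V=1.322667+0.005333+0.003200=1.3312
k=8 src: inc=0.003200, refl=0.003200·0.333333=0.0011; V=1.328000+0.003200+0.001067=1.3323
k=9 load: inc=0.001067, refl=0.001067·0.600000=0.0006; V=1.331200+0.001067+0.000640=1.3329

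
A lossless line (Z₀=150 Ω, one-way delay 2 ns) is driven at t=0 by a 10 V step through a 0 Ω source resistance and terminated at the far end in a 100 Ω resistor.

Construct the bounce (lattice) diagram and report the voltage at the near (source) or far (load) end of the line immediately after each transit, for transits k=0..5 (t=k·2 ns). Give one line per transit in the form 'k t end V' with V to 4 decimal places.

Γ_L=-0.200000, Γ_S=-1.000000; launch V₁=10·150/150=10.000000
k=0 src: V=10.0000
k=1 load: inc=10.000000, refl=10.000000·-0.200000=-2.0000; V=0.000000+10.000000+-2.000000=8.0000
k=2 src: inc=-2.000000, refl=-2.000000·-1.000000=2.0000; V=10.000000+-2.000000+2.000000=10.0000
k=3 load: inc=2.000000, refl=2.000000·-0.200000=-0.4000; V=8.000000+2.000000+-0.400000=9.6000
k=4 src: inc=-0.400000, refl=-0.400000·-1.000000=0.4000; V=10.000000+-0.400000+0.400000=10.0000
k=5 load: inc=0.400000, refl=0.400000·-0.200000=-0.0800; V=9.600000+0.400000+-0.080000=9.9200

0 0 source 10.0000
1 2 load 8.0000
2 4 source 10.0000
3 6 load 9.6000
4 8 source 10.0000
5 10 load 9.9200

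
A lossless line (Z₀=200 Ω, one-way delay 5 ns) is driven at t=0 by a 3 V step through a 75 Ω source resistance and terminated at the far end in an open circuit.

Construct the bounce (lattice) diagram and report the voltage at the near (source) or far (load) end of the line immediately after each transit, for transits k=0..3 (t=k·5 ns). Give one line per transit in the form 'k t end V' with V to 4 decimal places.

0 0 source 2.1818
1 5 load 4.3636
2 10 source 3.3719
3 15 load 2.3802

Γ_L=1.000000, Γ_S=-0.454545; launch V₁=3·200/275=2.181818
k=0 src: V=2.1818
k=1 load: inc=2.181818, refl=2.181818·1.000000=2.1818; V=0.000000+2.181818+2.181818=4.3636
k=2 src: inc=2.181818, refl=2.181818·-0.454545=-0.9917; V=2.181818+2.181818+-0.991736=3.3719
k=3 load: inc=-0.991736, refl=-0.991736·1.000000=-0.9917; V=4.363636+-0.991736+-0.991736=2.3802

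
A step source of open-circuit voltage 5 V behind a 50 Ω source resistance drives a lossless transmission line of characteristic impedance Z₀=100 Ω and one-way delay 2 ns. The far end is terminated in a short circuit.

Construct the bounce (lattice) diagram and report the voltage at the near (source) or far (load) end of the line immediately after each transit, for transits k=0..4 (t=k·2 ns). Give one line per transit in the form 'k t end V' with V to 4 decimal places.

Γ_L=-1.000000, Γ_S=-0.333333; launch V₁=5·100/150=3.333333
k=0 src: V=3.3333
k=1 load: inc=3.333333, refl=3.333333·-1.000000=-3.3333; V=0.000000+3.333333+-3.333333=0.0000
k=2 src: inc=-3.333333, refl=-3.333333·-0.333333=1.1111; V=3.333333+-3.333333+1.111111=1.1111
k=3 load: inc=1.111111, refl=1.111111·-1.000000=-1.1111; V=0.000000+1.111111+-1.111111=0.0000
k=4 src: inc=-1.111111, refl=-1.111111·-0.333333=0.3704; V=1.111111+-1.111111+0.370370=0.3704

0 0 source 3.3333
1 2 load 0.0000
2 4 source 1.1111
3 6 load 0.0000
4 8 source 0.3704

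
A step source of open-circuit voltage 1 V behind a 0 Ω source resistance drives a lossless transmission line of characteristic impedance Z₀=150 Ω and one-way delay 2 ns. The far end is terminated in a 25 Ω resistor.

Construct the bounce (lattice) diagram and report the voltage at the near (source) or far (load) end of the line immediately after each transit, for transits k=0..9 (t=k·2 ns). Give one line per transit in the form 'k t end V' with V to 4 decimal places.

0 0 source 1.0000
1 2 load 0.2857
2 4 source 1.0000
3 6 load 0.4898
4 8 source 1.0000
5 10 load 0.6356
6 12 source 1.0000
7 14 load 0.7397
8 16 source 1.0000
9 18 load 0.8141

Γ_L=-0.714286, Γ_S=-1.000000; launch V₁=1·150/150=1.000000
k=0 src: V=1.0000
k=1 load: inc=1.000000, refl=1.000000·-0.714286=-0.7143; V=0.000000+1.000000+-0.714286=0.2857
k=2 src: inc=-0.714286, refl=-0.714286·-1.000000=0.7143; V=1.000000+-0.714286+0.714286=1.0000
k=3 load: inc=0.714286, refl=0.714286·-0.714286=-0.5102; V=0.285714+0.714286+-0.510204=0.4898
k=4 src: inc=-0.510204, refl=-0.510204·-1.000000=0.5102; V=1.000000+-0.510204+0.510204=1.0000
k=5 load: inc=0.510204, refl=0.510204·-0.714286=-0.3644; V=0.489796+0.510204+-0.364431=0.6356
k=6 src: inc=-0.364431, refl=-0.364431·-1.000000=0.3644; V=1.000000+-0.364431+0.364431=1.0000
k=7 load: inc=0.364431, refl=0.364431·-0.714286=-0.2603; V=0.635569+0.364431+-0.260308=0.7397
k=8 src: inc=-0.260308, refl=-0.260308·-1.000000=0.2603; V=1.000000+-0.260308+0.260308=1.0000
k=9 load: inc=0.260308, refl=0.260308·-0.714286=-0.1859; V=0.739692+0.260308+-0.185934=0.8141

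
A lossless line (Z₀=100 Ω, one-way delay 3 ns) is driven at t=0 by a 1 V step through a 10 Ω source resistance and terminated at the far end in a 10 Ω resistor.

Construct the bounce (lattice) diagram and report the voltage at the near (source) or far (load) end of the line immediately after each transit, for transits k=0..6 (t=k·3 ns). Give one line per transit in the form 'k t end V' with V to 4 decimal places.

0 0 source 0.9091
1 3 load 0.1653
2 6 source 0.7739
3 9 load 0.2759
4 12 source 0.6833
5 15 load 0.3500
6 18 source 0.6227

Γ_L=-0.818182, Γ_S=-0.818182; launch V₁=1·100/110=0.909091
k=0 src: V=0.9091
k=1 load: inc=0.909091, refl=0.909091·-0.818182=-0.7438; V=0.000000+0.909091+-0.743802=0.1653
k=2 src: inc=-0.743802, refl=-0.743802·-0.818182=0.6086; V=0.909091+-0.743802+0.608565=0.7739
k=3 load: inc=0.608565, refl=0.608565·-0.818182=-0.4979; V=0.165289+0.608565+-0.497917=0.2759
k=4 src: inc=-0.497917, refl=-0.497917·-0.818182=0.4074; V=0.773854+-0.497917+0.407386=0.6833
k=5 load: inc=0.407386, refl=0.407386·-0.818182=-0.3333; V=0.275937+0.407386+-0.333316=0.3500
k=6 src: inc=-0.333316, refl=-0.333316·-0.818182=0.2727; V=0.683324+-0.333316+0.272713=0.6227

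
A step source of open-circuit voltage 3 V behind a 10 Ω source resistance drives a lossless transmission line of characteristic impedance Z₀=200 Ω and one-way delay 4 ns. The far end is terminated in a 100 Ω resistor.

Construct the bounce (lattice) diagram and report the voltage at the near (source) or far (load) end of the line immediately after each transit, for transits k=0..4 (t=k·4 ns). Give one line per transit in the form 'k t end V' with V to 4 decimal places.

0 0 source 2.8571
1 4 load 1.9048
2 8 source 2.7664
3 12 load 2.4792
4 16 source 2.7391

Γ_L=-0.333333, Γ_S=-0.904762; launch V₁=3·200/210=2.857143
k=0 src: V=2.8571
k=1 load: inc=2.857143, refl=2.857143·-0.333333=-0.9524; V=0.000000+2.857143+-0.952381=1.9048
k=2 src: inc=-0.952381, refl=-0.952381·-0.904762=0.8617; V=2.857143+-0.952381+0.861678=2.7664
k=3 load: inc=0.861678, refl=0.861678·-0.333333=-0.2872; V=1.904762+0.861678+-0.287226=2.4792
k=4 src: inc=-0.287226, refl=-0.287226·-0.904762=0.2599; V=2.766440+-0.287226+0.259871=2.7391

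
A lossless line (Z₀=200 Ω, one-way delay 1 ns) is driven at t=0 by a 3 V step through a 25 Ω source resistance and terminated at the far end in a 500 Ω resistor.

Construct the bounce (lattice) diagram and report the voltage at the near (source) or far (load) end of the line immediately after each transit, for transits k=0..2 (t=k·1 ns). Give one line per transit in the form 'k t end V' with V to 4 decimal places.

Γ_L=0.428571, Γ_S=-0.777778; launch V₁=3·200/225=2.666667
k=0 src: V=2.6667
k=1 load: inc=2.666667, refl=2.666667·0.428571=1.1429; V=0.000000+2.666667+1.142857=3.8095
k=2 src: inc=1.142857, refl=1.142857·-0.777778=-0.8889; V=2.666667+1.142857+-0.888889=2.9206

0 0 source 2.6667
1 1 load 3.8095
2 2 source 2.9206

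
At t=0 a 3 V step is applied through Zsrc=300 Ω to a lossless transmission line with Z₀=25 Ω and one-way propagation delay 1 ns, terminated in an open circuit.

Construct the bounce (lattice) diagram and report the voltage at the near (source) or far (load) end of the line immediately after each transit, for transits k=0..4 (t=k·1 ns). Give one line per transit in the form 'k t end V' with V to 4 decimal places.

0 0 source 0.2308
1 1 load 0.4615
2 2 source 0.6568
3 3 load 0.8521
4 4 source 1.0173

Γ_L=1.000000, Γ_S=0.846154; launch V₁=3·25/325=0.230769
k=0 src: V=0.2308
k=1 load: inc=0.230769, refl=0.230769·1.000000=0.2308; V=0.000000+0.230769+0.230769=0.4615
k=2 src: inc=0.230769, refl=0.230769·0.846154=0.1953; V=0.230769+0.230769+0.195266=0.6568
k=3 load: inc=0.195266, refl=0.195266·1.000000=0.1953; V=0.461538+0.195266+0.195266=0.8521
k=4 src: inc=0.195266, refl=0.195266·0.846154=0.1652; V=0.656805+0.195266+0.165225=1.0173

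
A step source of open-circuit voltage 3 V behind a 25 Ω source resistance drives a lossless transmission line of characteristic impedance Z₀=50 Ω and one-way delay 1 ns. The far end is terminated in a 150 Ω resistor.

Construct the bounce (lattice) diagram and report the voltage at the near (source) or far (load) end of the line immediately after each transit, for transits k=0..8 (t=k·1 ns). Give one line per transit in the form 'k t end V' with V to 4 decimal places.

Γ_L=0.500000, Γ_S=-0.333333; launch V₁=3·50/75=2.000000
k=0 src: V=2.0000
k=1 load: inc=2.000000, refl=2.000000·0.500000=1.0000; V=0.000000+2.000000+1.000000=3.0000
k=2 src: inc=1.000000, refl=1.000000·-0.333333=-0.3333; V=2.000000+1.000000+-0.333333=2.6667
k=3 load: inc=-0.333333, refl=-0.333333·0.500000=-0.1667; V=3.000000+-0.333333+-0.166667=2.5000
k=4 src: inc=-0.166667, refl=-0.166667·-0.333333=0.0556; V=2.666667+-0.166667+0.055556=2.5556
k=5 load: inc=0.055556, refl=0.055556·0.500000=0.0278; V=2.500000+0.055556+0.027778=2.5833
k=6 src: inc=0.027778, refl=0.027778·-0.333333=-0.0093; V=2.555556+0.027778+-0.009259=2.5741
k=7 load: inc=-0.009259, refl=-0.009259·0.500000=-0.0046; V=2.583333+-0.009259+-0.004630=2.5694
k=8 src: inc=-0.004630, refl=-0.004630·-0.333333=0.0015; V=2.574074+-0.004630+0.001543=2.5710

0 0 source 2.0000
1 1 load 3.0000
2 2 source 2.6667
3 3 load 2.5000
4 4 source 2.5556
5 5 load 2.5833
6 6 source 2.5741
7 7 load 2.5694
8 8 source 2.5710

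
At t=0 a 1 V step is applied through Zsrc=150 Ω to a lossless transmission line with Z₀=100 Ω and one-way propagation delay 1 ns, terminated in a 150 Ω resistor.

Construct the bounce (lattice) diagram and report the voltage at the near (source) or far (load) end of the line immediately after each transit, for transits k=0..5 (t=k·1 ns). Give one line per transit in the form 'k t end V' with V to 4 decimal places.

0 0 source 0.4000
1 1 load 0.4800
2 2 source 0.4960
3 3 load 0.4992
4 4 source 0.4998
5 5 load 0.5000

Γ_L=0.200000, Γ_S=0.200000; launch V₁=1·100/250=0.400000
k=0 src: V=0.4000
k=1 load: inc=0.400000, refl=0.400000·0.200000=0.0800; V=0.000000+0.400000+0.080000=0.4800
k=2 src: inc=0.080000, refl=0.080000·0.200000=0.0160; V=0.400000+0.080000+0.016000=0.4960
k=3 load: inc=0.016000, refl=0.016000·0.200000=0.0032; V=0.480000+0.016000+0.003200=0.4992
k=4 src: inc=0.003200, refl=0.003200·0.200000=0.0006; V=0.496000+0.003200+0.000640=0.4998
k=5 load: inc=0.000640, refl=0.000640·0.200000=0.0001; V=0.499200+0.000640+0.000128=0.5000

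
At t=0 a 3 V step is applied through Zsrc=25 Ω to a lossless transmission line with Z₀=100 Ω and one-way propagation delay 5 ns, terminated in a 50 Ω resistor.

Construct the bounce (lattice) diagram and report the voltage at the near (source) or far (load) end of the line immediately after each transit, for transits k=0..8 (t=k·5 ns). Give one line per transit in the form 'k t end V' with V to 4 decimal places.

0 0 source 2.4000
1 5 load 1.6000
2 10 source 2.0800
3 15 load 1.9200
4 20 source 2.0160
5 25 load 1.9840
6 30 source 2.0032
7 35 load 1.9968
8 40 source 2.0006

Γ_L=-0.333333, Γ_S=-0.600000; launch V₁=3·100/125=2.400000
k=0 src: V=2.4000
k=1 load: inc=2.400000, refl=2.400000·-0.333333=-0.8000; V=0.000000+2.400000+-0.800000=1.6000
k=2 src: inc=-0.800000, refl=-0.800000·-0.600000=0.4800; V=2.400000+-0.800000+0.480000=2.0800
k=3 load: inc=0.480000, refl=0.480000·-0.333333=-0.1600; V=1.600000+0.480000+-0.160000=1.9200
k=4 src: inc=-0.160000, refl=-0.160000·-0.600000=0.0960; V=2.080000+-0.160000+0.096000=2.0160
k=5 load: inc=0.096000, refl=0.096000·-0.333333=-0.0320; V=1.920000+0.096000+-0.032000=1.9840
k=6 src: inc=-0.032000, refl=-0.032000·-0.600000=0.0192; V=2.016000+-0.032000+0.019200=2.0032
k=7 load: inc=0.019200, refl=0.019200·-0.333333=-0.0064; V=1.984000+0.019200+-0.006400=1.9968
k=8 src: inc=-0.006400, refl=-0.006400·-0.600000=0.0038; V=2.003200+-0.006400+0.003840=2.0006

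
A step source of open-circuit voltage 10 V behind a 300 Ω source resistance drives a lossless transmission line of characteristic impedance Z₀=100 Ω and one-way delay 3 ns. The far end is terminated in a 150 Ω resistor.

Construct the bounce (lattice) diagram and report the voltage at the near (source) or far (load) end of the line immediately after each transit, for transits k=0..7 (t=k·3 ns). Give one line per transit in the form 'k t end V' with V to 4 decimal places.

Γ_L=0.200000, Γ_S=0.500000; launch V₁=10·100/400=2.500000
k=0 src: V=2.5000
k=1 load: inc=2.500000, refl=2.500000·0.200000=0.5000; V=0.000000+2.500000+0.500000=3.0000
k=2 src: inc=0.500000, refl=0.500000·0.500000=0.2500; V=2.500000+0.500000+0.250000=3.2500
k=3 load: inc=0.250000, refl=0.250000·0.200000=0.0500; V=3.000000+0.250000+0.050000=3.3000
k=4 src: inc=0.050000, refl=0.050000·0.500000=0.0250; V=3.250000+0.050000+0.025000=3.3250
k=5 load: inc=0.025000, refl=0.025000·0.200000=0.0050; V=3.300000+0.025000+0.005000=3.3300
k=6 src: inc=0.005000, refl=0.005000·0.500000=0.0025; V=3.325000+0.005000+0.002500=3.3325
k=7 load: inc=0.002500, refl=0.002500·0.200000=0.0005; V=3.330000+0.002500+0.000500=3.3330

0 0 source 2.5000
1 3 load 3.0000
2 6 source 3.2500
3 9 load 3.3000
4 12 source 3.3250
5 15 load 3.3300
6 18 source 3.3325
7 21 load 3.3330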